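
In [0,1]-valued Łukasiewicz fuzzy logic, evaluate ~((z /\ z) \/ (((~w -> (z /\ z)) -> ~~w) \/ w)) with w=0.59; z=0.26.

(z /\ z) = min(0.26, 0.26) = 0.26
~w: Łukasiewicz ¬ gives 1 − 0.59 = 0.41
(z /\ z) = min(0.26, 0.26) = 0.26
(~w -> (z /\ z)): min(1, 1 − 0.41 + 0.26) = 0.85
~w: Łukasiewicz ¬ gives 1 − 0.59 = 0.41
~~w: Łukasiewicz ¬ gives 1 − 0.41 = 0.59
((~w -> (z /\ z)) -> ~~w): min(1, 1 − 0.85 + 0.59) = 0.74
(((~w -> (z /\ z)) -> ~~w) \/ w) = max(0.74, 0.59) = 0.74
((z /\ z) \/ (((~w -> (z /\ z)) -> ~~w) \/ w)) = max(0.26, 0.74) = 0.74
~((z /\ z) \/ (((~w -> (z /\ z)) -> ~~w) \/ w)): Łukasiewicz ¬ gives 1 − 0.74 = 0.26

0.26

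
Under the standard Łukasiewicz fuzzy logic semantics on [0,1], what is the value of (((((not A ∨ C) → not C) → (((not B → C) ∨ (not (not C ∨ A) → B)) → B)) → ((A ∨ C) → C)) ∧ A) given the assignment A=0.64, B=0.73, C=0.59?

not A: Łukasiewicz ¬ gives 1 − 0.64 = 0.36
(not A ∨ C) = max(0.36, 0.59) = 0.59
not C: Łukasiewicz ¬ gives 1 − 0.59 = 0.41
((not A ∨ C) → not C): min(1, 1 − 0.59 + 0.41) = 0.82
not B: Łukasiewicz ¬ gives 1 − 0.73 = 0.27
(not B → C): min(1, 1 − 0.27 + 0.59) = 1
not C: Łukasiewicz ¬ gives 1 − 0.59 = 0.41
(not C ∨ A) = max(0.41, 0.64) = 0.64
not (not C ∨ A): Łukasiewicz ¬ gives 1 − 0.64 = 0.36
(not (not C ∨ A) → B): min(1, 1 − 0.36 + 0.73) = 1
((not B → C) ∨ (not (not C ∨ A) → B)) = max(1, 1) = 1
(((not B → C) ∨ (not (not C ∨ A) → B)) → B): min(1, 1 − 1 + 0.73) = 0.73
(((not A ∨ C) → not C) → (((not B → C) ∨ (not (not C ∨ A) → B)) → B)): min(1, 1 − 0.82 + 0.73) = 0.91
(A ∨ C) = max(0.64, 0.59) = 0.64
((A ∨ C) → C): min(1, 1 − 0.64 + 0.59) = 0.95
((((not A ∨ C) → not C) → (((not B → C) ∨ (not (not C ∨ A) → B)) → B)) → ((A ∨ C) → C)): min(1, 1 − 0.91 + 0.95) = 1
(((((not A ∨ C) → not C) → (((not B → C) ∨ (not (not C ∨ A) → B)) → B)) → ((A ∨ C) → C)) ∧ A) = min(1, 0.64) = 0.64

0.64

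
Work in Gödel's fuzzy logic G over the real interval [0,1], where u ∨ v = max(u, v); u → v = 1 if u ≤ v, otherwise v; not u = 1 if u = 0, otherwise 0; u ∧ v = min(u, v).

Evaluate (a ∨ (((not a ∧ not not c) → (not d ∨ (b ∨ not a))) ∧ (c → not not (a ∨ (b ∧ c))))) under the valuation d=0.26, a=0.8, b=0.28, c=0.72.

not a: Gödel ¬ of 0.8 = 0 (operand ≠ 0)
not c: Gödel ¬ of 0.72 = 0 (operand ≠ 0)
not not c: Gödel ¬ of 0 = 1 (operand is 0)
(not a ∧ not not c) = min(0, 1) = 0
not d: Gödel ¬ of 0.26 = 0 (operand ≠ 0)
not a: Gödel ¬ of 0.8 = 0 (operand ≠ 0)
(b ∨ not a) = max(0.28, 0) = 0.28
(not d ∨ (b ∨ not a)) = max(0, 0.28) = 0.28
((not a ∧ not not c) → (not d ∨ (b ∨ not a))): 0 ≤ 0.28, so result = 1
(b ∧ c) = min(0.28, 0.72) = 0.28
(a ∨ (b ∧ c)) = max(0.8, 0.28) = 0.8
not (a ∨ (b ∧ c)): Gödel ¬ of 0.8 = 0 (operand ≠ 0)
not not (a ∨ (b ∧ c)): Gödel ¬ of 0 = 1 (operand is 0)
(c → not not (a ∨ (b ∧ c))): 0.72 ≤ 1, so result = 1
(((not a ∧ not not c) → (not d ∨ (b ∨ not a))) ∧ (c → not not (a ∨ (b ∧ c)))) = min(1, 1) = 1
(a ∨ (((not a ∧ not not c) → (not d ∨ (b ∨ not a))) ∧ (c → not not (a ∨ (b ∧ c))))) = max(0.8, 1) = 1

1.00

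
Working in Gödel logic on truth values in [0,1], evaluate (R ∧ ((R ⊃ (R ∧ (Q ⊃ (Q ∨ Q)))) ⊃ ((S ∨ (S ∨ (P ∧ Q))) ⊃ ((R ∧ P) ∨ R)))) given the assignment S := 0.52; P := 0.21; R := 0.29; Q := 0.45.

(Q ∨ Q) = max(0.45, 0.45) = 0.45
(Q ⊃ (Q ∨ Q)): 0.45 ≤ 0.45, so result = 1
(R ∧ (Q ⊃ (Q ∨ Q))) = min(0.29, 1) = 0.29
(R ⊃ (R ∧ (Q ⊃ (Q ∨ Q)))): 0.29 ≤ 0.29, so result = 1
(P ∧ Q) = min(0.21, 0.45) = 0.21
(S ∨ (P ∧ Q)) = max(0.52, 0.21) = 0.52
(S ∨ (S ∨ (P ∧ Q))) = max(0.52, 0.52) = 0.52
(R ∧ P) = min(0.29, 0.21) = 0.21
((R ∧ P) ∨ R) = max(0.21, 0.29) = 0.29
((S ∨ (S ∨ (P ∧ Q))) ⊃ ((R ∧ P) ∨ R)): 0.52 > 0.29, so result = 0.29
((R ⊃ (R ∧ (Q ⊃ (Q ∨ Q)))) ⊃ ((S ∨ (S ∨ (P ∧ Q))) ⊃ ((R ∧ P) ∨ R))): 1 > 0.29, so result = 0.29
(R ∧ ((R ⊃ (R ∧ (Q ⊃ (Q ∨ Q)))) ⊃ ((S ∨ (S ∨ (P ∧ Q))) ⊃ ((R ∧ P) ∨ R)))) = min(0.29, 0.29) = 0.29

0.29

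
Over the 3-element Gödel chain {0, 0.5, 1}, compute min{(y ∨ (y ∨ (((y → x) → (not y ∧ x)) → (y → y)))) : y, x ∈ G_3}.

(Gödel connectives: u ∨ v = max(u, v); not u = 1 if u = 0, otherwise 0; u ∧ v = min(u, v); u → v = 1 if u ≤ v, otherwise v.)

Every assignment gives 1. For instance at y = 0, x = 0:
  (y → x): 0 ≤ 0, so result = 1
  not y: Gödel ¬ of 0 = 1 (operand is 0)
  (not y ∧ x) = min(1, 0) = 0
  ((y → x) → (not y ∧ x)): 1 > 0, so result = 0
  (y → y): 0 ≤ 0, so result = 1
  (((y → x) → (not y ∧ x)) → (y → y)): 0 ≤ 1, so result = 1
  (y ∨ (((y → x) → (not y ∧ x)) → (y → y))) = max(0, 1) = 1
  (y ∨ (y ∨ (((y → x) → (not y ∧ x)) → (y → y)))) = max(0, 1) = 1
All 9 assignments give value 1 — the formula is a G_3-tautology.

1.00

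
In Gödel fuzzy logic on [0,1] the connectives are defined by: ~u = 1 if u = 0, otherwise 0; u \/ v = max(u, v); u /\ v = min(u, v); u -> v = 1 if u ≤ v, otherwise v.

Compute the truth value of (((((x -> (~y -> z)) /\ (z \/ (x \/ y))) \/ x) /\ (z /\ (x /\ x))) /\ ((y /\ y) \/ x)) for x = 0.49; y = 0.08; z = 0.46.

~y: Gödel ¬ of 0.08 = 0 (operand ≠ 0)
(~y -> z): 0 ≤ 0.46, so result = 1
(x -> (~y -> z)): 0.49 ≤ 1, so result = 1
(x \/ y) = max(0.49, 0.08) = 0.49
(z \/ (x \/ y)) = max(0.46, 0.49) = 0.49
((x -> (~y -> z)) /\ (z \/ (x \/ y))) = min(1, 0.49) = 0.49
(((x -> (~y -> z)) /\ (z \/ (x \/ y))) \/ x) = max(0.49, 0.49) = 0.49
(x /\ x) = min(0.49, 0.49) = 0.49
(z /\ (x /\ x)) = min(0.46, 0.49) = 0.46
((((x -> (~y -> z)) /\ (z \/ (x \/ y))) \/ x) /\ (z /\ (x /\ x))) = min(0.49, 0.46) = 0.46
(y /\ y) = min(0.08, 0.08) = 0.08
((y /\ y) \/ x) = max(0.08, 0.49) = 0.49
(((((x -> (~y -> z)) /\ (z \/ (x \/ y))) \/ x) /\ (z /\ (x /\ x))) /\ ((y /\ y) \/ x)) = min(0.46, 0.49) = 0.46

0.46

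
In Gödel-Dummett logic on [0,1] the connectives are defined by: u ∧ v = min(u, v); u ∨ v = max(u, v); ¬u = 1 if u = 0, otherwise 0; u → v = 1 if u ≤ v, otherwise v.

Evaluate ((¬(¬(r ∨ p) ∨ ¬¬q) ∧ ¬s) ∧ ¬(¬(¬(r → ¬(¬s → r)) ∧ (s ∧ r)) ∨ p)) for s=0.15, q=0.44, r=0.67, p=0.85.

(r ∨ p) = max(0.67, 0.85) = 0.85
¬(r ∨ p): Gödel ¬ of 0.85 = 0 (operand ≠ 0)
¬q: Gödel ¬ of 0.44 = 0 (operand ≠ 0)
¬¬q: Gödel ¬ of 0 = 1 (operand is 0)
(¬(r ∨ p) ∨ ¬¬q) = max(0, 1) = 1
¬(¬(r ∨ p) ∨ ¬¬q): Gödel ¬ of 1 = 0 (operand ≠ 0)
¬s: Gödel ¬ of 0.15 = 0 (operand ≠ 0)
(¬(¬(r ∨ p) ∨ ¬¬q) ∧ ¬s) = min(0, 0) = 0
¬s: Gödel ¬ of 0.15 = 0 (operand ≠ 0)
(¬s → r): 0 ≤ 0.67, so result = 1
¬(¬s → r): Gödel ¬ of 1 = 0 (operand ≠ 0)
(r → ¬(¬s → r)): 0.67 > 0, so result = 0
¬(r → ¬(¬s → r)): Gödel ¬ of 0 = 1 (operand is 0)
(s ∧ r) = min(0.15, 0.67) = 0.15
(¬(r → ¬(¬s → r)) ∧ (s ∧ r)) = min(1, 0.15) = 0.15
¬(¬(r → ¬(¬s → r)) ∧ (s ∧ r)): Gödel ¬ of 0.15 = 0 (operand ≠ 0)
(¬(¬(r → ¬(¬s → r)) ∧ (s ∧ r)) ∨ p) = max(0, 0.85) = 0.85
¬(¬(¬(r → ¬(¬s → r)) ∧ (s ∧ r)) ∨ p): Gödel ¬ of 0.85 = 0 (operand ≠ 0)
((¬(¬(r ∨ p) ∨ ¬¬q) ∧ ¬s) ∧ ¬(¬(¬(r → ¬(¬s → r)) ∧ (s ∧ r)) ∨ p)) = min(0, 0) = 0

0.00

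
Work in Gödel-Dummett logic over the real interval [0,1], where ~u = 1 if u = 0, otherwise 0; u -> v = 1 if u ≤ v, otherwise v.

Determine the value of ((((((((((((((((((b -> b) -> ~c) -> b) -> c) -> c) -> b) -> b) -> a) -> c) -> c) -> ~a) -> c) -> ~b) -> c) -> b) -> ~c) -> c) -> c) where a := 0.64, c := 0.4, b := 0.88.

0.40

(b -> b): 0.88 ≤ 0.88, so result = 1
~c: Gödel ¬ of 0.4 = 0 (operand ≠ 0)
((b -> b) -> ~c): 1 > 0, so result = 0
(((b -> b) -> ~c) -> b): 0 ≤ 0.88, so result = 1
((((b -> b) -> ~c) -> b) -> c): 1 > 0.4, so result = 0.4
(((((b -> b) -> ~c) -> b) -> c) -> c): 0.4 ≤ 0.4, so result = 1
((((((b -> b) -> ~c) -> b) -> c) -> c) -> b): 1 > 0.88, so result = 0.88
(((((((b -> b) -> ~c) -> b) -> c) -> c) -> b) -> b): 0.88 ≤ 0.88, so result = 1
((((((((b -> b) -> ~c) -> b) -> c) -> c) -> b) -> b) -> a): 1 > 0.64, so result = 0.64
(((((((((b -> b) -> ~c) -> b) -> c) -> c) -> b) -> b) -> a) -> c): 0.64 > 0.4, so result = 0.4
((((((((((b -> b) -> ~c) -> b) -> c) -> c) -> b) -> b) -> a) -> c) -> c): 0.4 ≤ 0.4, so result = 1
~a: Gödel ¬ of 0.64 = 0 (operand ≠ 0)
(((((((((((b -> b) -> ~c) -> b) -> c) -> c) -> b) -> b) -> a) -> c) -> c) -> ~a): 1 > 0, so result = 0
((((((((((((b -> b) -> ~c) -> b) -> c) -> c) -> b) -> b) -> a) -> c) -> c) -> ~a) -> c): 0 ≤ 0.4, so result = 1
~b: Gödel ¬ of 0.88 = 0 (operand ≠ 0)
(((((((((((((b -> b) -> ~c) -> b) -> c) -> c) -> b) -> b) -> a) -> c) -> c) -> ~a) -> c) -> ~b): 1 > 0, so result = 0
((((((((((((((b -> b) -> ~c) -> b) -> c) -> c) -> b) -> b) -> a) -> c) -> c) -> ~a) -> c) -> ~b) -> c): 0 ≤ 0.4, so result = 1
(((((((((((((((b -> b) -> ~c) -> b) -> c) -> c) -> b) -> b) -> a) -> c) -> c) -> ~a) -> c) -> ~b) -> c) -> b): 1 > 0.88, so result = 0.88
~c: Gödel ¬ of 0.4 = 0 (operand ≠ 0)
((((((((((((((((b -> b) -> ~c) -> b) -> c) -> c) -> b) -> b) -> a) -> c) -> c) -> ~a) -> c) -> ~b) -> c) -> b) -> ~c): 0.88 > 0, so result = 0
(((((((((((((((((b -> b) -> ~c) -> b) -> c) -> c) -> b) -> b) -> a) -> c) -> c) -> ~a) -> c) -> ~b) -> c) -> b) -> ~c) -> c): 0 ≤ 0.4, so result = 1
((((((((((((((((((b -> b) -> ~c) -> b) -> c) -> c) -> b) -> b) -> a) -> c) -> c) -> ~a) -> c) -> ~b) -> c) -> b) -> ~c) -> c) -> c): 1 > 0.4, so result = 0.4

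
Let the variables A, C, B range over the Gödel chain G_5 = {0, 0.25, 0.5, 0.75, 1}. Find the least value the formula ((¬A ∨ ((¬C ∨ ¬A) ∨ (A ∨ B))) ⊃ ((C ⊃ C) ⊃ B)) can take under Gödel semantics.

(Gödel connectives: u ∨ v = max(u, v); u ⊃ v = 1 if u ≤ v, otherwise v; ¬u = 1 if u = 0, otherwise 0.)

The minimum is attained at A = 0, C = 0, B = 0:
  ¬A: Gödel ¬ of 0 = 1 (operand is 0)
  ¬C: Gödel ¬ of 0 = 1 (operand is 0)
  ¬A: Gödel ¬ of 0 = 1 (operand is 0)
  (¬C ∨ ¬A) = max(1, 1) = 1
  (A ∨ B) = max(0, 0) = 0
  ((¬C ∨ ¬A) ∨ (A ∨ B)) = max(1, 0) = 1
  (¬A ∨ ((¬C ∨ ¬A) ∨ (A ∨ B))) = max(1, 1) = 1
  (C ⊃ C): 0 ≤ 0, so result = 1
  ((C ⊃ C) ⊃ B): 1 > 0, so result = 0
  ((¬A ∨ ((¬C ∨ ¬A) ∨ (A ∨ B))) ⊃ ((C ⊃ C) ⊃ B)): 1 > 0, so result = 0
Checking all 125 assignments confirms none give a value below 0.00.

0.00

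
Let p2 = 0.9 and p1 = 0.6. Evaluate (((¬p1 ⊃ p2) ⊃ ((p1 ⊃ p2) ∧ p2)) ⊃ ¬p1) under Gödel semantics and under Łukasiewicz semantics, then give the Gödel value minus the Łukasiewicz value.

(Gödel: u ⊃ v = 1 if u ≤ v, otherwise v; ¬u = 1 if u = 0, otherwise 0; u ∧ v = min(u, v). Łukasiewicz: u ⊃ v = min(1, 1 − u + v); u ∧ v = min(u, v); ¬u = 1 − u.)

Gödel evaluation:
  ¬p1: Gödel ¬ of 0.6 = 0 (operand ≠ 0)
  (¬p1 ⊃ p2): 0 ≤ 0.9, so result = 1
  (p1 ⊃ p2): 0.6 ≤ 0.9, so result = 1
  ((p1 ⊃ p2) ∧ p2) = min(1, 0.9) = 0.9
  ((¬p1 ⊃ p2) ⊃ ((p1 ⊃ p2) ∧ p2)): 1 > 0.9, so result = 0.9
  ¬p1: Gödel ¬ of 0.6 = 0 (operand ≠ 0)
  (((¬p1 ⊃ p2) ⊃ ((p1 ⊃ p2) ∧ p2)) ⊃ ¬p1): 0.9 > 0, so result = 0
  Gödel value = 0
Łukasiewicz evaluation:
  ¬p1: Łukasiewicz ¬ gives 1 − 0.6 = 0.4
  (¬p1 ⊃ p2): min(1, 1 − 0.4 + 0.9) = 1
  (p1 ⊃ p2): min(1, 1 − 0.6 + 0.9) = 1
  ((p1 ⊃ p2) ∧ p2) = min(1, 0.9) = 0.9
  ((¬p1 ⊃ p2) ⊃ ((p1 ⊃ p2) ∧ p2)): min(1, 1 − 1 + 0.9) = 0.9
  ¬p1: Łukasiewicz ¬ gives 1 − 0.6 = 0.4
  (((¬p1 ⊃ p2) ⊃ ((p1 ⊃ p2) ∧ p2)) ⊃ ¬p1): min(1, 1 − 0.9 + 0.4) = 0.5
  Łukasiewicz value = 0.5
Difference: 0 − 0.5 = -0.50

-0.50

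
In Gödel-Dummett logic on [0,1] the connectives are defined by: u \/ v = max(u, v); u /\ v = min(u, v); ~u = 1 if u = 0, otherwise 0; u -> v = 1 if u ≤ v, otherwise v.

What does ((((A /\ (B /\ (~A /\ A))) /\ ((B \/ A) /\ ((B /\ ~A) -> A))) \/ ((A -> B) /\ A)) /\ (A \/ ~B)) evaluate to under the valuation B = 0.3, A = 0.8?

0.30

~A: Gödel ¬ of 0.8 = 0 (operand ≠ 0)
(~A /\ A) = min(0, 0.8) = 0
(B /\ (~A /\ A)) = min(0.3, 0) = 0
(A /\ (B /\ (~A /\ A))) = min(0.8, 0) = 0
(B \/ A) = max(0.3, 0.8) = 0.8
~A: Gödel ¬ of 0.8 = 0 (operand ≠ 0)
(B /\ ~A) = min(0.3, 0) = 0
((B /\ ~A) -> A): 0 ≤ 0.8, so result = 1
((B \/ A) /\ ((B /\ ~A) -> A)) = min(0.8, 1) = 0.8
((A /\ (B /\ (~A /\ A))) /\ ((B \/ A) /\ ((B /\ ~A) -> A))) = min(0, 0.8) = 0
(A -> B): 0.8 > 0.3, so result = 0.3
((A -> B) /\ A) = min(0.3, 0.8) = 0.3
(((A /\ (B /\ (~A /\ A))) /\ ((B \/ A) /\ ((B /\ ~A) -> A))) \/ ((A -> B) /\ A)) = max(0, 0.3) = 0.3
~B: Gödel ¬ of 0.3 = 0 (operand ≠ 0)
(A \/ ~B) = max(0.8, 0) = 0.8
((((A /\ (B /\ (~A /\ A))) /\ ((B \/ A) /\ ((B /\ ~A) -> A))) \/ ((A -> B) /\ A)) /\ (A \/ ~B)) = min(0.3, 0.8) = 0.3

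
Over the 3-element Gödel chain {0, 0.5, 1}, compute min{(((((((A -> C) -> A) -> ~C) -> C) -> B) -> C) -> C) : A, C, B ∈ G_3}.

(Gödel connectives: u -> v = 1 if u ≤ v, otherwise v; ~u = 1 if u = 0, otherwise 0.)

The minimum is attained at A = 0, C = 0.5, B = 0:
  (A -> C): 0 ≤ 0.5, so result = 1
  ((A -> C) -> A): 1 > 0, so result = 0
  ~C: Gödel ¬ of 0.5 = 0 (operand ≠ 0)
  (((A -> C) -> A) -> ~C): 0 ≤ 0, so result = 1
  ((((A -> C) -> A) -> ~C) -> C): 1 > 0.5, so result = 0.5
  (((((A -> C) -> A) -> ~C) -> C) -> B): 0.5 > 0, so result = 0
  ((((((A -> C) -> A) -> ~C) -> C) -> B) -> C): 0 ≤ 0.5, so result = 1
  (((((((A -> C) -> A) -> ~C) -> C) -> B) -> C) -> C): 1 > 0.5, so result = 0.5
Checking all 27 assignments confirms none give a value below 0.50.

0.50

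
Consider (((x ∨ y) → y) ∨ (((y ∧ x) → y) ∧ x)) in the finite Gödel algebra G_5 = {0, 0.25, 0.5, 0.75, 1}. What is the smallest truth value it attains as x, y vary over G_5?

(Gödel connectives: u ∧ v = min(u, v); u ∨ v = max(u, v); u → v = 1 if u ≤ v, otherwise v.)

0.25

The minimum is attained at x = 0.25, y = 0:
  (x ∨ y) = max(0.25, 0) = 0.25
  ((x ∨ y) → y): 0.25 > 0, so result = 0
  (y ∧ x) = min(0, 0.25) = 0
  ((y ∧ x) → y): 0 ≤ 0, so result = 1
  (((y ∧ x) → y) ∧ x) = min(1, 0.25) = 0.25
  (((x ∨ y) → y) ∨ (((y ∧ x) → y) ∧ x)) = max(0, 0.25) = 0.25
Checking all 25 assignments confirms none give a value below 0.25.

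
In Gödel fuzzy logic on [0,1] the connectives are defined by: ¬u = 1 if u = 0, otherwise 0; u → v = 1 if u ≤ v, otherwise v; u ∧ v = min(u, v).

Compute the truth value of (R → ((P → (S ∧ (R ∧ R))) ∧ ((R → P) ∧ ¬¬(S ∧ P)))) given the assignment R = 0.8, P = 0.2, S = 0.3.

(R ∧ R) = min(0.8, 0.8) = 0.8
(S ∧ (R ∧ R)) = min(0.3, 0.8) = 0.3
(P → (S ∧ (R ∧ R))): 0.2 ≤ 0.3, so result = 1
(R → P): 0.8 > 0.2, so result = 0.2
(S ∧ P) = min(0.3, 0.2) = 0.2
¬(S ∧ P): Gödel ¬ of 0.2 = 0 (operand ≠ 0)
¬¬(S ∧ P): Gödel ¬ of 0 = 1 (operand is 0)
((R → P) ∧ ¬¬(S ∧ P)) = min(0.2, 1) = 0.2
((P → (S ∧ (R ∧ R))) ∧ ((R → P) ∧ ¬¬(S ∧ P))) = min(1, 0.2) = 0.2
(R → ((P → (S ∧ (R ∧ R))) ∧ ((R → P) ∧ ¬¬(S ∧ P)))): 0.8 > 0.2, so result = 0.2

0.20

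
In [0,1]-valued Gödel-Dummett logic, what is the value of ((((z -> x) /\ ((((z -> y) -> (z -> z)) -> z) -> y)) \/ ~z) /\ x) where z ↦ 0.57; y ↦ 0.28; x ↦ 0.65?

(z -> x): 0.57 ≤ 0.65, so result = 1
(z -> y): 0.57 > 0.28, so result = 0.28
(z -> z): 0.57 ≤ 0.57, so result = 1
((z -> y) -> (z -> z)): 0.28 ≤ 1, so result = 1
(((z -> y) -> (z -> z)) -> z): 1 > 0.57, so result = 0.57
((((z -> y) -> (z -> z)) -> z) -> y): 0.57 > 0.28, so result = 0.28
((z -> x) /\ ((((z -> y) -> (z -> z)) -> z) -> y)) = min(1, 0.28) = 0.28
~z: Gödel ¬ of 0.57 = 0 (operand ≠ 0)
(((z -> x) /\ ((((z -> y) -> (z -> z)) -> z) -> y)) \/ ~z) = max(0.28, 0) = 0.28
((((z -> x) /\ ((((z -> y) -> (z -> z)) -> z) -> y)) \/ ~z) /\ x) = min(0.28, 0.65) = 0.28

0.28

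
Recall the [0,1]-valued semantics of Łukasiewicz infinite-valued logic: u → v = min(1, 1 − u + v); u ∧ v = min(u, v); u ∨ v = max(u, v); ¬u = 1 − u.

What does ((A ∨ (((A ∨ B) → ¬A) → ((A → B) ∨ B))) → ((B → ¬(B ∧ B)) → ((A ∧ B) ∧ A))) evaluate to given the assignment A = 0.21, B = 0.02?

0.21

(A ∨ B) = max(0.21, 0.02) = 0.21
¬A: Łukasiewicz ¬ gives 1 − 0.21 = 0.79
((A ∨ B) → ¬A): min(1, 1 − 0.21 + 0.79) = 1
(A → B): min(1, 1 − 0.21 + 0.02) = 0.81
((A → B) ∨ B) = max(0.81, 0.02) = 0.81
(((A ∨ B) → ¬A) → ((A → B) ∨ B)): min(1, 1 − 1 + 0.81) = 0.81
(A ∨ (((A ∨ B) → ¬A) → ((A → B) ∨ B))) = max(0.21, 0.81) = 0.81
(B ∧ B) = min(0.02, 0.02) = 0.02
¬(B ∧ B): Łukasiewicz ¬ gives 1 − 0.02 = 0.98
(B → ¬(B ∧ B)): min(1, 1 − 0.02 + 0.98) = 1
(A ∧ B) = min(0.21, 0.02) = 0.02
((A ∧ B) ∧ A) = min(0.02, 0.21) = 0.02
((B → ¬(B ∧ B)) → ((A ∧ B) ∧ A)): min(1, 1 − 1 + 0.02) = 0.02
((A ∨ (((A ∨ B) → ¬A) → ((A → B) ∨ B))) → ((B → ¬(B ∧ B)) → ((A ∧ B) ∧ A))): min(1, 1 − 0.81 + 0.02) = 0.21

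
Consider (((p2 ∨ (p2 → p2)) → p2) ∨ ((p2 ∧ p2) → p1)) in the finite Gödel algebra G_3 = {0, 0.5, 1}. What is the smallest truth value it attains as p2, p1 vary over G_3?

0.50

The minimum is attained at p2 = 0.5, p1 = 0:
  (p2 → p2): 0.5 ≤ 0.5, so result = 1
  (p2 ∨ (p2 → p2)) = max(0.5, 1) = 1
  ((p2 ∨ (p2 → p2)) → p2): 1 > 0.5, so result = 0.5
  (p2 ∧ p2) = min(0.5, 0.5) = 0.5
  ((p2 ∧ p2) → p1): 0.5 > 0, so result = 0
  (((p2 ∨ (p2 → p2)) → p2) ∨ ((p2 ∧ p2) → p1)) = max(0.5, 0) = 0.5
Checking all 9 assignments confirms none give a value below 0.50.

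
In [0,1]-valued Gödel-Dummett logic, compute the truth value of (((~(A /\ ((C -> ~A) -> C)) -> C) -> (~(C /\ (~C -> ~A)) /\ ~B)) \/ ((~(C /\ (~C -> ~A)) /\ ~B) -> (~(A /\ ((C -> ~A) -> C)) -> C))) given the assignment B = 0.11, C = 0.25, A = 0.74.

1.00

~A: Gödel ¬ of 0.74 = 0 (operand ≠ 0)
(C -> ~A): 0.25 > 0, so result = 0
((C -> ~A) -> C): 0 ≤ 0.25, so result = 1
(A /\ ((C -> ~A) -> C)) = min(0.74, 1) = 0.74
~(A /\ ((C -> ~A) -> C)): Gödel ¬ of 0.74 = 0 (operand ≠ 0)
(~(A /\ ((C -> ~A) -> C)) -> C): 0 ≤ 0.25, so result = 1
~C: Gödel ¬ of 0.25 = 0 (operand ≠ 0)
~A: Gödel ¬ of 0.74 = 0 (operand ≠ 0)
(~C -> ~A): 0 ≤ 0, so result = 1
(C /\ (~C -> ~A)) = min(0.25, 1) = 0.25
~(C /\ (~C -> ~A)): Gödel ¬ of 0.25 = 0 (operand ≠ 0)
~B: Gödel ¬ of 0.11 = 0 (operand ≠ 0)
(~(C /\ (~C -> ~A)) /\ ~B) = min(0, 0) = 0
((~(A /\ ((C -> ~A) -> C)) -> C) -> (~(C /\ (~C -> ~A)) /\ ~B)): 1 > 0, so result = 0
~C: Gödel ¬ of 0.25 = 0 (operand ≠ 0)
~A: Gödel ¬ of 0.74 = 0 (operand ≠ 0)
(~C -> ~A): 0 ≤ 0, so result = 1
(C /\ (~C -> ~A)) = min(0.25, 1) = 0.25
~(C /\ (~C -> ~A)): Gödel ¬ of 0.25 = 0 (operand ≠ 0)
~B: Gödel ¬ of 0.11 = 0 (operand ≠ 0)
(~(C /\ (~C -> ~A)) /\ ~B) = min(0, 0) = 0
~A: Gödel ¬ of 0.74 = 0 (operand ≠ 0)
(C -> ~A): 0.25 > 0, so result = 0
((C -> ~A) -> C): 0 ≤ 0.25, so result = 1
(A /\ ((C -> ~A) -> C)) = min(0.74, 1) = 0.74
~(A /\ ((C -> ~A) -> C)): Gödel ¬ of 0.74 = 0 (operand ≠ 0)
(~(A /\ ((C -> ~A) -> C)) -> C): 0 ≤ 0.25, so result = 1
((~(C /\ (~C -> ~A)) /\ ~B) -> (~(A /\ ((C -> ~A) -> C)) -> C)): 0 ≤ 1, so result = 1
(((~(A /\ ((C -> ~A) -> C)) -> C) -> (~(C /\ (~C -> ~A)) /\ ~B)) \/ ((~(C /\ (~C -> ~A)) /\ ~B) -> (~(A /\ ((C -> ~A) -> C)) -> C))) = max(0, 1) = 1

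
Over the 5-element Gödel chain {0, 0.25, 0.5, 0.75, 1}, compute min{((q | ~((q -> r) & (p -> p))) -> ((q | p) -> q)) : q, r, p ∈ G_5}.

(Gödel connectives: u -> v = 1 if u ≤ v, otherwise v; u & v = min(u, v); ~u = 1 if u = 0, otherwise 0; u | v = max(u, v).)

The minimum is attained at q = 0.25, r = 0, p = 0.5:
  (q -> r): 0.25 > 0, so result = 0
  (p -> p): 0.5 ≤ 0.5, so result = 1
  ((q -> r) & (p -> p)) = min(0, 1) = 0
  ~((q -> r) & (p -> p)): Gödel ¬ of 0 = 1 (operand is 0)
  (q | ~((q -> r) & (p -> p))) = max(0.25, 1) = 1
  (q | p) = max(0.25, 0.5) = 0.5
  ((q | p) -> q): 0.5 > 0.25, so result = 0.25
  ((q | ~((q -> r) & (p -> p))) -> ((q | p) -> q)): 1 > 0.25, so result = 0.25
Checking all 125 assignments confirms none give a value below 0.25.

0.25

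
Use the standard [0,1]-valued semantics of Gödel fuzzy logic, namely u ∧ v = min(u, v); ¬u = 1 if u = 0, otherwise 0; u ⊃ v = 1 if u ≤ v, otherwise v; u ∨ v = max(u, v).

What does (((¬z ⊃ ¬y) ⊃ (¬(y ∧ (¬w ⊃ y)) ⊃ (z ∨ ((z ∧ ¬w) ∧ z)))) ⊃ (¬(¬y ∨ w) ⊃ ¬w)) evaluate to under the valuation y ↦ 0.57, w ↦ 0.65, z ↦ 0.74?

¬z: Gödel ¬ of 0.74 = 0 (operand ≠ 0)
¬y: Gödel ¬ of 0.57 = 0 (operand ≠ 0)
(¬z ⊃ ¬y): 0 ≤ 0, so result = 1
¬w: Gödel ¬ of 0.65 = 0 (operand ≠ 0)
(¬w ⊃ y): 0 ≤ 0.57, so result = 1
(y ∧ (¬w ⊃ y)) = min(0.57, 1) = 0.57
¬(y ∧ (¬w ⊃ y)): Gödel ¬ of 0.57 = 0 (operand ≠ 0)
¬w: Gödel ¬ of 0.65 = 0 (operand ≠ 0)
(z ∧ ¬w) = min(0.74, 0) = 0
((z ∧ ¬w) ∧ z) = min(0, 0.74) = 0
(z ∨ ((z ∧ ¬w) ∧ z)) = max(0.74, 0) = 0.74
(¬(y ∧ (¬w ⊃ y)) ⊃ (z ∨ ((z ∧ ¬w) ∧ z))): 0 ≤ 0.74, so result = 1
((¬z ⊃ ¬y) ⊃ (¬(y ∧ (¬w ⊃ y)) ⊃ (z ∨ ((z ∧ ¬w) ∧ z)))): 1 ≤ 1, so result = 1
¬y: Gödel ¬ of 0.57 = 0 (operand ≠ 0)
(¬y ∨ w) = max(0, 0.65) = 0.65
¬(¬y ∨ w): Gödel ¬ of 0.65 = 0 (operand ≠ 0)
¬w: Gödel ¬ of 0.65 = 0 (operand ≠ 0)
(¬(¬y ∨ w) ⊃ ¬w): 0 ≤ 0, so result = 1
(((¬z ⊃ ¬y) ⊃ (¬(y ∧ (¬w ⊃ y)) ⊃ (z ∨ ((z ∧ ¬w) ∧ z)))) ⊃ (¬(¬y ∨ w) ⊃ ¬w)): 1 ≤ 1, so result = 1

1.00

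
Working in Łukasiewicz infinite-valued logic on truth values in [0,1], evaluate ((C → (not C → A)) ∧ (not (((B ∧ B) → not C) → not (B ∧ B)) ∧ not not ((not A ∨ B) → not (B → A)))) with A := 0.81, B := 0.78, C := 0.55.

not C: Łukasiewicz ¬ gives 1 − 0.55 = 0.45
(not C → A): min(1, 1 − 0.45 + 0.81) = 1
(C → (not C → A)): min(1, 1 − 0.55 + 1) = 1
(B ∧ B) = min(0.78, 0.78) = 0.78
not C: Łukasiewicz ¬ gives 1 − 0.55 = 0.45
((B ∧ B) → not C): min(1, 1 − 0.78 + 0.45) = 0.67
(B ∧ B) = min(0.78, 0.78) = 0.78
not (B ∧ B): Łukasiewicz ¬ gives 1 − 0.78 = 0.22
(((B ∧ B) → not C) → not (B ∧ B)): min(1, 1 − 0.67 + 0.22) = 0.55
not (((B ∧ B) → not C) → not (B ∧ B)): Łukasiewicz ¬ gives 1 − 0.55 = 0.45
not A: Łukasiewicz ¬ gives 1 − 0.81 = 0.19
(not A ∨ B) = max(0.19, 0.78) = 0.78
(B → A): min(1, 1 − 0.78 + 0.81) = 1
not (B → A): Łukasiewicz ¬ gives 1 − 1 = 0
((not A ∨ B) → not (B → A)): min(1, 1 − 0.78 + 0) = 0.22
not ((not A ∨ B) → not (B → A)): Łukasiewicz ¬ gives 1 − 0.22 = 0.78
not not ((not A ∨ B) → not (B → A)): Łukasiewicz ¬ gives 1 − 0.78 = 0.22
(not (((B ∧ B) → not C) → not (B ∧ B)) ∧ not not ((not A ∨ B) → not (B → A))) = min(0.45, 0.22) = 0.22
((C → (not C → A)) ∧ (not (((B ∧ B) → not C) → not (B ∧ B)) ∧ not not ((not A ∨ B) → not (B → A)))) = min(1, 0.22) = 0.22

0.22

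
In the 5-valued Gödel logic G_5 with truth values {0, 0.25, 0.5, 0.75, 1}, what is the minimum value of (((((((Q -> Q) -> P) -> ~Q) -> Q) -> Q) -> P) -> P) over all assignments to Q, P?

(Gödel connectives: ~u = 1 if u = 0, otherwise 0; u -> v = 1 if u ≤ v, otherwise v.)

The minimum is attained at Q = 0.25, P = 0.25:
  (Q -> Q): 0.25 ≤ 0.25, so result = 1
  ((Q -> Q) -> P): 1 > 0.25, so result = 0.25
  ~Q: Gödel ¬ of 0.25 = 0 (operand ≠ 0)
  (((Q -> Q) -> P) -> ~Q): 0.25 > 0, so result = 0
  ((((Q -> Q) -> P) -> ~Q) -> Q): 0 ≤ 0.25, so result = 1
  (((((Q -> Q) -> P) -> ~Q) -> Q) -> Q): 1 > 0.25, so result = 0.25
  ((((((Q -> Q) -> P) -> ~Q) -> Q) -> Q) -> P): 0.25 ≤ 0.25, so result = 1
  (((((((Q -> Q) -> P) -> ~Q) -> Q) -> Q) -> P) -> P): 1 > 0.25, so result = 0.25
Checking all 25 assignments confirms none give a value below 0.25.

0.25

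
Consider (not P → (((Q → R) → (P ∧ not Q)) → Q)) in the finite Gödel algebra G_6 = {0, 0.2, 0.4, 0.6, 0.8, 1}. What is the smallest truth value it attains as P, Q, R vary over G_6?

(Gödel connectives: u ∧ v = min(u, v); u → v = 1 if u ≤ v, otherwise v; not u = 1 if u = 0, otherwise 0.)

The minimum is attained at P = 0, Q = 0.2, R = 0:
  not P: Gödel ¬ of 0 = 1 (operand is 0)
  (Q → R): 0.2 > 0, so result = 0
  not Q: Gödel ¬ of 0.2 = 0 (operand ≠ 0)
  (P ∧ not Q) = min(0, 0) = 0
  ((Q → R) → (P ∧ not Q)): 0 ≤ 0, so result = 1
  (((Q → R) → (P ∧ not Q)) → Q): 1 > 0.2, so result = 0.2
  (not P → (((Q → R) → (P ∧ not Q)) → Q)): 1 > 0.2, so result = 0.2
Checking all 216 assignments confirms none give a value below 0.20.

0.20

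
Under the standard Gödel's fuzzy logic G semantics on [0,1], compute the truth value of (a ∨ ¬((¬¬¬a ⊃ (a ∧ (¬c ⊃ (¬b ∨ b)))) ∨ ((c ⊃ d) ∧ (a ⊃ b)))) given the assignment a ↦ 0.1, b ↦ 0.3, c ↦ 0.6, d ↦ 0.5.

¬a: Gödel ¬ of 0.1 = 0 (operand ≠ 0)
¬¬a: Gödel ¬ of 0 = 1 (operand is 0)
¬¬¬a: Gödel ¬ of 1 = 0 (operand ≠ 0)
¬c: Gödel ¬ of 0.6 = 0 (operand ≠ 0)
¬b: Gödel ¬ of 0.3 = 0 (operand ≠ 0)
(¬b ∨ b) = max(0, 0.3) = 0.3
(¬c ⊃ (¬b ∨ b)): 0 ≤ 0.3, so result = 1
(a ∧ (¬c ⊃ (¬b ∨ b))) = min(0.1, 1) = 0.1
(¬¬¬a ⊃ (a ∧ (¬c ⊃ (¬b ∨ b)))): 0 ≤ 0.1, so result = 1
(c ⊃ d): 0.6 > 0.5, so result = 0.5
(a ⊃ b): 0.1 ≤ 0.3, so result = 1
((c ⊃ d) ∧ (a ⊃ b)) = min(0.5, 1) = 0.5
((¬¬¬a ⊃ (a ∧ (¬c ⊃ (¬b ∨ b)))) ∨ ((c ⊃ d) ∧ (a ⊃ b))) = max(1, 0.5) = 1
¬((¬¬¬a ⊃ (a ∧ (¬c ⊃ (¬b ∨ b)))) ∨ ((c ⊃ d) ∧ (a ⊃ b))): Gödel ¬ of 1 = 0 (operand ≠ 0)
(a ∨ ¬((¬¬¬a ⊃ (a ∧ (¬c ⊃ (¬b ∨ b)))) ∨ ((c ⊃ d) ∧ (a ⊃ b)))) = max(0.1, 0) = 0.1

0.10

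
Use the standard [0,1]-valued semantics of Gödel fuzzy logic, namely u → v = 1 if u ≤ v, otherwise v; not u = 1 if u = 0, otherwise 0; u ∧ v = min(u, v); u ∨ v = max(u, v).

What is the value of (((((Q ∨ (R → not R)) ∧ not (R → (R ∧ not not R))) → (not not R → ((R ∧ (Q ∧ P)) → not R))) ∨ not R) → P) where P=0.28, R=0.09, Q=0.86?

not R: Gödel ¬ of 0.09 = 0 (operand ≠ 0)
(R → not R): 0.09 > 0, so result = 0
(Q ∨ (R → not R)) = max(0.86, 0) = 0.86
not R: Gödel ¬ of 0.09 = 0 (operand ≠ 0)
not not R: Gödel ¬ of 0 = 1 (operand is 0)
(R ∧ not not R) = min(0.09, 1) = 0.09
(R → (R ∧ not not R)): 0.09 ≤ 0.09, so result = 1
not (R → (R ∧ not not R)): Gödel ¬ of 1 = 0 (operand ≠ 0)
((Q ∨ (R → not R)) ∧ not (R → (R ∧ not not R))) = min(0.86, 0) = 0
not R: Gödel ¬ of 0.09 = 0 (operand ≠ 0)
not not R: Gödel ¬ of 0 = 1 (operand is 0)
(Q ∧ P) = min(0.86, 0.28) = 0.28
(R ∧ (Q ∧ P)) = min(0.09, 0.28) = 0.09
not R: Gödel ¬ of 0.09 = 0 (operand ≠ 0)
((R ∧ (Q ∧ P)) → not R): 0.09 > 0, so result = 0
(not not R → ((R ∧ (Q ∧ P)) → not R)): 1 > 0, so result = 0
(((Q ∨ (R → not R)) ∧ not (R → (R ∧ not not R))) → (not not R → ((R ∧ (Q ∧ P)) → not R))): 0 ≤ 0, so result = 1
not R: Gödel ¬ of 0.09 = 0 (operand ≠ 0)
((((Q ∨ (R → not R)) ∧ not (R → (R ∧ not not R))) → (not not R → ((R ∧ (Q ∧ P)) → not R))) ∨ not R) = max(1, 0) = 1
(((((Q ∨ (R → not R)) ∧ not (R → (R ∧ not not R))) → (not not R → ((R ∧ (Q ∧ P)) → not R))) ∨ not R) → P): 1 > 0.28, so result = 0.28

0.28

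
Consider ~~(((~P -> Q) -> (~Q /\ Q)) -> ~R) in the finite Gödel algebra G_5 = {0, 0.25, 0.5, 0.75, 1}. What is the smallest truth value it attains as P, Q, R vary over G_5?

0.00

The minimum is attained at P = 0, Q = 0, R = 0.25:
  ~P: Gödel ¬ of 0 = 1 (operand is 0)
  (~P -> Q): 1 > 0, so result = 0
  ~Q: Gödel ¬ of 0 = 1 (operand is 0)
  (~Q /\ Q) = min(1, 0) = 0
  ((~P -> Q) -> (~Q /\ Q)): 0 ≤ 0, so result = 1
  ~R: Gödel ¬ of 0.25 = 0 (operand ≠ 0)
  (((~P -> Q) -> (~Q /\ Q)) -> ~R): 1 > 0, so result = 0
  ~(((~P -> Q) -> (~Q /\ Q)) -> ~R): Gödel ¬ of 0 = 1 (operand is 0)
  ~~(((~P -> Q) -> (~Q /\ Q)) -> ~R): Gödel ¬ of 1 = 0 (operand ≠ 0)
Checking all 125 assignments confirms none give a value below 0.00.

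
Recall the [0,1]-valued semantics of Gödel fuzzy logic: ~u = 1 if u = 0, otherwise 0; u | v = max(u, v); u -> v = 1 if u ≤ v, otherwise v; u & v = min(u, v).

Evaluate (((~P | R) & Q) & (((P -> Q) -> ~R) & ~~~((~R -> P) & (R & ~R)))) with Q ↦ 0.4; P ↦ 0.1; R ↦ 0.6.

0.00

~P: Gödel ¬ of 0.1 = 0 (operand ≠ 0)
(~P | R) = max(0, 0.6) = 0.6
((~P | R) & Q) = min(0.6, 0.4) = 0.4
(P -> Q): 0.1 ≤ 0.4, so result = 1
~R: Gödel ¬ of 0.6 = 0 (operand ≠ 0)
((P -> Q) -> ~R): 1 > 0, so result = 0
~R: Gödel ¬ of 0.6 = 0 (operand ≠ 0)
(~R -> P): 0 ≤ 0.1, so result = 1
~R: Gödel ¬ of 0.6 = 0 (operand ≠ 0)
(R & ~R) = min(0.6, 0) = 0
((~R -> P) & (R & ~R)) = min(1, 0) = 0
~((~R -> P) & (R & ~R)): Gödel ¬ of 0 = 1 (operand is 0)
~~((~R -> P) & (R & ~R)): Gödel ¬ of 1 = 0 (operand ≠ 0)
~~~((~R -> P) & (R & ~R)): Gödel ¬ of 0 = 1 (operand is 0)
(((P -> Q) -> ~R) & ~~~((~R -> P) & (R & ~R))) = min(0, 1) = 0
(((~P | R) & Q) & (((P -> Q) -> ~R) & ~~~((~R -> P) & (R & ~R)))) = min(0.4, 0) = 0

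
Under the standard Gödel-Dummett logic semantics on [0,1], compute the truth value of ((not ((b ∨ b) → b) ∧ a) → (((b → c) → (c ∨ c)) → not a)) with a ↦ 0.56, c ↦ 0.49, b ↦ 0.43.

(b ∨ b) = max(0.43, 0.43) = 0.43
((b ∨ b) → b): 0.43 ≤ 0.43, so result = 1
not ((b ∨ b) → b): Gödel ¬ of 1 = 0 (operand ≠ 0)
(not ((b ∨ b) → b) ∧ a) = min(0, 0.56) = 0
(b → c): 0.43 ≤ 0.49, so result = 1
(c ∨ c) = max(0.49, 0.49) = 0.49
((b → c) → (c ∨ c)): 1 > 0.49, so result = 0.49
not a: Gödel ¬ of 0.56 = 0 (operand ≠ 0)
(((b → c) → (c ∨ c)) → not a): 0.49 > 0, so result = 0
((not ((b ∨ b) → b) ∧ a) → (((b → c) → (c ∨ c)) → not a)): 0 ≤ 0, so result = 1

1.00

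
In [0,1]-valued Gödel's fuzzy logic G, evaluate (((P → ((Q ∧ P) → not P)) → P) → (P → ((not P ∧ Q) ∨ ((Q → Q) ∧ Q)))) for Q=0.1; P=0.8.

(Q ∧ P) = min(0.1, 0.8) = 0.1
not P: Gödel ¬ of 0.8 = 0 (operand ≠ 0)
((Q ∧ P) → not P): 0.1 > 0, so result = 0
(P → ((Q ∧ P) → not P)): 0.8 > 0, so result = 0
((P → ((Q ∧ P) → not P)) → P): 0 ≤ 0.8, so result = 1
not P: Gödel ¬ of 0.8 = 0 (operand ≠ 0)
(not P ∧ Q) = min(0, 0.1) = 0
(Q → Q): 0.1 ≤ 0.1, so result = 1
((Q → Q) ∧ Q) = min(1, 0.1) = 0.1
((not P ∧ Q) ∨ ((Q → Q) ∧ Q)) = max(0, 0.1) = 0.1
(P → ((not P ∧ Q) ∨ ((Q → Q) ∧ Q))): 0.8 > 0.1, so result = 0.1
(((P → ((Q ∧ P) → not P)) → P) → (P → ((not P ∧ Q) ∨ ((Q → Q) ∧ Q)))): 1 > 0.1, so result = 0.1

0.10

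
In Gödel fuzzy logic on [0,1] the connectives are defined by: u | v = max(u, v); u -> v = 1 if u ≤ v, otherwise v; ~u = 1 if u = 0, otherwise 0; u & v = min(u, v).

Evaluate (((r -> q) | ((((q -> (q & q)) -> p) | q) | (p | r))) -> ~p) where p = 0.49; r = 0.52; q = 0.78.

0.00

(r -> q): 0.52 ≤ 0.78, so result = 1
(q & q) = min(0.78, 0.78) = 0.78
(q -> (q & q)): 0.78 ≤ 0.78, so result = 1
((q -> (q & q)) -> p): 1 > 0.49, so result = 0.49
(((q -> (q & q)) -> p) | q) = max(0.49, 0.78) = 0.78
(p | r) = max(0.49, 0.52) = 0.52
((((q -> (q & q)) -> p) | q) | (p | r)) = max(0.78, 0.52) = 0.78
((r -> q) | ((((q -> (q & q)) -> p) | q) | (p | r))) = max(1, 0.78) = 1
~p: Gödel ¬ of 0.49 = 0 (operand ≠ 0)
(((r -> q) | ((((q -> (q & q)) -> p) | q) | (p | r))) -> ~p): 1 > 0, so result = 0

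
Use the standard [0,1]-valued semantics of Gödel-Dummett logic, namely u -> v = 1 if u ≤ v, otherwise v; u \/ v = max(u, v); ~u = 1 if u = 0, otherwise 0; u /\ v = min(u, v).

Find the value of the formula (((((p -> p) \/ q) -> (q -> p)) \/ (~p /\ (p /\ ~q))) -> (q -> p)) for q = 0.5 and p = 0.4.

(p -> p): 0.4 ≤ 0.4, so result = 1
((p -> p) \/ q) = max(1, 0.5) = 1
(q -> p): 0.5 > 0.4, so result = 0.4
(((p -> p) \/ q) -> (q -> p)): 1 > 0.4, so result = 0.4
~p: Gödel ¬ of 0.4 = 0 (operand ≠ 0)
~q: Gödel ¬ of 0.5 = 0 (operand ≠ 0)
(p /\ ~q) = min(0.4, 0) = 0
(~p /\ (p /\ ~q)) = min(0, 0) = 0
((((p -> p) \/ q) -> (q -> p)) \/ (~p /\ (p /\ ~q))) = max(0.4, 0) = 0.4
(q -> p): 0.5 > 0.4, so result = 0.4
(((((p -> p) \/ q) -> (q -> p)) \/ (~p /\ (p /\ ~q))) -> (q -> p)): 0.4 ≤ 0.4, so result = 1

1.00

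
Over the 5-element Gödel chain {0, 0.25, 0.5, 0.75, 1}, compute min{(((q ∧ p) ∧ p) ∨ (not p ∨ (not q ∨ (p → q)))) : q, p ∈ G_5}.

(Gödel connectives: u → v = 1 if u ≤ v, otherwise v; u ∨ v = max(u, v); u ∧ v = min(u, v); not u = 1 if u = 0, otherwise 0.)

0.25

The minimum is attained at q = 0.25, p = 0.5:
  (q ∧ p) = min(0.25, 0.5) = 0.25
  ((q ∧ p) ∧ p) = min(0.25, 0.5) = 0.25
  not p: Gödel ¬ of 0.5 = 0 (operand ≠ 0)
  not q: Gödel ¬ of 0.25 = 0 (operand ≠ 0)
  (p → q): 0.5 > 0.25, so result = 0.25
  (not q ∨ (p → q)) = max(0, 0.25) = 0.25
  (not p ∨ (not q ∨ (p → q))) = max(0, 0.25) = 0.25
  (((q ∧ p) ∧ p) ∨ (not p ∨ (not q ∨ (p → q)))) = max(0.25, 0.25) = 0.25
Checking all 25 assignments confirms none give a value below 0.25.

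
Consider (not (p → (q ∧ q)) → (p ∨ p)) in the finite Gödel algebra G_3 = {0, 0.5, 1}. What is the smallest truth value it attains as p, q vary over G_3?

The minimum is attained at p = 0.5, q = 0:
  (q ∧ q) = min(0, 0) = 0
  (p → (q ∧ q)): 0.5 > 0, so result = 0
  not (p → (q ∧ q)): Gödel ¬ of 0 = 1 (operand is 0)
  (p ∨ p) = max(0.5, 0.5) = 0.5
  (not (p → (q ∧ q)) → (p ∨ p)): 1 > 0.5, so result = 0.5
Checking all 9 assignments confirms none give a value below 0.50.

0.50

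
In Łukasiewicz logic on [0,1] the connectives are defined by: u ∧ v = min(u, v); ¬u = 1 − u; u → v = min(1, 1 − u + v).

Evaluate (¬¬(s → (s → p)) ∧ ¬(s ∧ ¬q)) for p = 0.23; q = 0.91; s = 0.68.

0.87

(s → p): min(1, 1 − 0.68 + 0.23) = 0.55
(s → (s → p)): min(1, 1 − 0.68 + 0.55) = 0.87
¬(s → (s → p)): Łukasiewicz ¬ gives 1 − 0.87 = 0.13
¬¬(s → (s → p)): Łukasiewicz ¬ gives 1 − 0.13 = 0.87
¬q: Łukasiewicz ¬ gives 1 − 0.91 = 0.09
(s ∧ ¬q) = min(0.68, 0.09) = 0.09
¬(s ∧ ¬q): Łukasiewicz ¬ gives 1 − 0.09 = 0.91
(¬¬(s → (s → p)) ∧ ¬(s ∧ ¬q)) = min(0.87, 0.91) = 0.87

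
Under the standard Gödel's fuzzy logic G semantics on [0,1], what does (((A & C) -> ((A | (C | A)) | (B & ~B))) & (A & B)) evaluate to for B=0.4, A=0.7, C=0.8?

(A & C) = min(0.7, 0.8) = 0.7
(C | A) = max(0.8, 0.7) = 0.8
(A | (C | A)) = max(0.7, 0.8) = 0.8
~B: Gödel ¬ of 0.4 = 0 (operand ≠ 0)
(B & ~B) = min(0.4, 0) = 0
((A | (C | A)) | (B & ~B)) = max(0.8, 0) = 0.8
((A & C) -> ((A | (C | A)) | (B & ~B))): 0.7 ≤ 0.8, so result = 1
(A & B) = min(0.7, 0.4) = 0.4
(((A & C) -> ((A | (C | A)) | (B & ~B))) & (A & B)) = min(1, 0.4) = 0.4

0.40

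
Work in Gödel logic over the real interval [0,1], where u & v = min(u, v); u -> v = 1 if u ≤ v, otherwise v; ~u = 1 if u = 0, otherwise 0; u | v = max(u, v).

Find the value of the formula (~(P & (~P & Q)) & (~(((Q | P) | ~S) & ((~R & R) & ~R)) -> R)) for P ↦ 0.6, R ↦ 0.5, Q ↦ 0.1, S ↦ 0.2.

~P: Gödel ¬ of 0.6 = 0 (operand ≠ 0)
(~P & Q) = min(0, 0.1) = 0
(P & (~P & Q)) = min(0.6, 0) = 0
~(P & (~P & Q)): Gödel ¬ of 0 = 1 (operand is 0)
(Q | P) = max(0.1, 0.6) = 0.6
~S: Gödel ¬ of 0.2 = 0 (operand ≠ 0)
((Q | P) | ~S) = max(0.6, 0) = 0.6
~R: Gödel ¬ of 0.5 = 0 (operand ≠ 0)
(~R & R) = min(0, 0.5) = 0
~R: Gödel ¬ of 0.5 = 0 (operand ≠ 0)
((~R & R) & ~R) = min(0, 0) = 0
(((Q | P) | ~S) & ((~R & R) & ~R)) = min(0.6, 0) = 0
~(((Q | P) | ~S) & ((~R & R) & ~R)): Gödel ¬ of 0 = 1 (operand is 0)
(~(((Q | P) | ~S) & ((~R & R) & ~R)) -> R): 1 > 0.5, so result = 0.5
(~(P & (~P & Q)) & (~(((Q | P) | ~S) & ((~R & R) & ~R)) -> R)) = min(1, 0.5) = 0.5

0.50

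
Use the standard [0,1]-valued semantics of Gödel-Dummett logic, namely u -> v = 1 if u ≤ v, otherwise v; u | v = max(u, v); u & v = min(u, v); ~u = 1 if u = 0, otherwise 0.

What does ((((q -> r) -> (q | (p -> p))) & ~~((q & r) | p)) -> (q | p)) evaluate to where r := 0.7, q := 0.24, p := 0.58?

0.58

(q -> r): 0.24 ≤ 0.7, so result = 1
(p -> p): 0.58 ≤ 0.58, so result = 1
(q | (p -> p)) = max(0.24, 1) = 1
((q -> r) -> (q | (p -> p))): 1 ≤ 1, so result = 1
(q & r) = min(0.24, 0.7) = 0.24
((q & r) | p) = max(0.24, 0.58) = 0.58
~((q & r) | p): Gödel ¬ of 0.58 = 0 (operand ≠ 0)
~~((q & r) | p): Gödel ¬ of 0 = 1 (operand is 0)
(((q -> r) -> (q | (p -> p))) & ~~((q & r) | p)) = min(1, 1) = 1
(q | p) = max(0.24, 0.58) = 0.58
((((q -> r) -> (q | (p -> p))) & ~~((q & r) | p)) -> (q | p)): 1 > 0.58, so result = 0.58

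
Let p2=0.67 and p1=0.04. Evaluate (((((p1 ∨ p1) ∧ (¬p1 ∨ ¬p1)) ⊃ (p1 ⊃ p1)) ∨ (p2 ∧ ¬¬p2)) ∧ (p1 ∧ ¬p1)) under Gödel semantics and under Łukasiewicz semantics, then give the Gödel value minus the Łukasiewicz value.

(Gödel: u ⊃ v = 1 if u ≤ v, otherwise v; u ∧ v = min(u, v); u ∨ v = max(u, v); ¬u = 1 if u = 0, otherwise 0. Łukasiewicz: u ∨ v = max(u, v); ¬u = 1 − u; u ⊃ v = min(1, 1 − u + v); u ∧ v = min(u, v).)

-0.04

Gödel evaluation:
  (p1 ∨ p1) = max(0.04, 0.04) = 0.04
  ¬p1: Gödel ¬ of 0.04 = 0 (operand ≠ 0)
  ¬p1: Gödel ¬ of 0.04 = 0 (operand ≠ 0)
  (¬p1 ∨ ¬p1) = max(0, 0) = 0
  ((p1 ∨ p1) ∧ (¬p1 ∨ ¬p1)) = min(0.04, 0) = 0
  (p1 ⊃ p1): 0.04 ≤ 0.04, so result = 1
  (((p1 ∨ p1) ∧ (¬p1 ∨ ¬p1)) ⊃ (p1 ⊃ p1)): 0 ≤ 1, so result = 1
  ¬p2: Gödel ¬ of 0.67 = 0 (operand ≠ 0)
  ¬¬p2: Gödel ¬ of 0 = 1 (operand is 0)
  (p2 ∧ ¬¬p2) = min(0.67, 1) = 0.67
  ((((p1 ∨ p1) ∧ (¬p1 ∨ ¬p1)) ⊃ (p1 ⊃ p1)) ∨ (p2 ∧ ¬¬p2)) = max(1, 0.67) = 1
  ¬p1: Gödel ¬ of 0.04 = 0 (operand ≠ 0)
  (p1 ∧ ¬p1) = min(0.04, 0) = 0
  (((((p1 ∨ p1) ∧ (¬p1 ∨ ¬p1)) ⊃ (p1 ⊃ p1)) ∨ (p2 ∧ ¬¬p2)) ∧ (p1 ∧ ¬p1)) = min(1, 0) = 0
  Gödel value = 0
Łukasiewicz evaluation:
  (p1 ∨ p1) = max(0.04, 0.04) = 0.04
  ¬p1: Łukasiewicz ¬ gives 1 − 0.04 = 0.96
  ¬p1: Łukasiewicz ¬ gives 1 − 0.04 = 0.96
  (¬p1 ∨ ¬p1) = max(0.96, 0.96) = 0.96
  ((p1 ∨ p1) ∧ (¬p1 ∨ ¬p1)) = min(0.04, 0.96) = 0.04
  (p1 ⊃ p1): min(1, 1 − 0.04 + 0.04) = 1
  (((p1 ∨ p1) ∧ (¬p1 ∨ ¬p1)) ⊃ (p1 ⊃ p1)): min(1, 1 − 0.04 + 1) = 1
  ¬p2: Łukasiewicz ¬ gives 1 − 0.67 = 0.33
  ¬¬p2: Łukasiewicz ¬ gives 1 − 0.33 = 0.67
  (p2 ∧ ¬¬p2) = min(0.67, 0.67) = 0.67
  ((((p1 ∨ p1) ∧ (¬p1 ∨ ¬p1)) ⊃ (p1 ⊃ p1)) ∨ (p2 ∧ ¬¬p2)) = max(1, 0.67) = 1
  ¬p1: Łukasiewicz ¬ gives 1 − 0.04 = 0.96
  (p1 ∧ ¬p1) = min(0.04, 0.96) = 0.04
  (((((p1 ∨ p1) ∧ (¬p1 ∨ ¬p1)) ⊃ (p1 ⊃ p1)) ∨ (p2 ∧ ¬¬p2)) ∧ (p1 ∧ ¬p1)) = min(1, 0.04) = 0.04
  Łukasiewicz value = 0.04
Difference: 0 − 0.04 = -0.04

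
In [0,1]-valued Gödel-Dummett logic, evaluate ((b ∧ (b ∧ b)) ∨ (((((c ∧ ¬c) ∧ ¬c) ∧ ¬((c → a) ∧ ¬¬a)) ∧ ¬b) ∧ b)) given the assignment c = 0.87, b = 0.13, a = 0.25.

(b ∧ b) = min(0.13, 0.13) = 0.13
(b ∧ (b ∧ b)) = min(0.13, 0.13) = 0.13
¬c: Gödel ¬ of 0.87 = 0 (operand ≠ 0)
(c ∧ ¬c) = min(0.87, 0) = 0
¬c: Gödel ¬ of 0.87 = 0 (operand ≠ 0)
((c ∧ ¬c) ∧ ¬c) = min(0, 0) = 0
(c → a): 0.87 > 0.25, so result = 0.25
¬a: Gödel ¬ of 0.25 = 0 (operand ≠ 0)
¬¬a: Gödel ¬ of 0 = 1 (operand is 0)
((c → a) ∧ ¬¬a) = min(0.25, 1) = 0.25
¬((c → a) ∧ ¬¬a): Gödel ¬ of 0.25 = 0 (operand ≠ 0)
(((c ∧ ¬c) ∧ ¬c) ∧ ¬((c → a) ∧ ¬¬a)) = min(0, 0) = 0
¬b: Gödel ¬ of 0.13 = 0 (operand ≠ 0)
((((c ∧ ¬c) ∧ ¬c) ∧ ¬((c → a) ∧ ¬¬a)) ∧ ¬b) = min(0, 0) = 0
(((((c ∧ ¬c) ∧ ¬c) ∧ ¬((c → a) ∧ ¬¬a)) ∧ ¬b) ∧ b) = min(0, 0.13) = 0
((b ∧ (b ∧ b)) ∨ (((((c ∧ ¬c) ∧ ¬c) ∧ ¬((c → a) ∧ ¬¬a)) ∧ ¬b) ∧ b)) = max(0.13, 0) = 0.13

0.13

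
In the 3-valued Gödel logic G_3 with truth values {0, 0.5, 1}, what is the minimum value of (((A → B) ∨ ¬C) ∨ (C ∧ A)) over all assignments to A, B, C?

0.50

The minimum is attained at A = 0.5, B = 0, C = 0.5:
  (A → B): 0.5 > 0, so result = 0
  ¬C: Gödel ¬ of 0.5 = 0 (operand ≠ 0)
  ((A → B) ∨ ¬C) = max(0, 0) = 0
  (C ∧ A) = min(0.5, 0.5) = 0.5
  (((A → B) ∨ ¬C) ∨ (C ∧ A)) = max(0, 0.5) = 0.5
Checking all 27 assignments confirms none give a value below 0.50.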